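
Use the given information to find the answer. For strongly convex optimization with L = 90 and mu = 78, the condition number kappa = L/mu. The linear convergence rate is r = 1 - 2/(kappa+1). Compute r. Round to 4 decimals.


Step 1: Compute the condition number.
kappa = L/mu = 90/78 = 1.1538
Step 2: Compute the convergence rate.
r = 1 - 2/(kappa + 1) = 1 - 2*mu/(L + mu) = (L - mu)/(L + mu) = 12/168 = 0.0714


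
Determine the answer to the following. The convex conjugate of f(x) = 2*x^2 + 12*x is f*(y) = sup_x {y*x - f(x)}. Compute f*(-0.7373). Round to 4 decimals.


f*(y) = sup_x {y*x - a*x^2 - b*x} = sup_x {(y-b)*x - a*x^2}
FOC: (y - b) - 2a*x = 0 => x* = (y - b)/(2a)
x* = (-0.7373 - 12)/(2*2) = -3.1843
f*(-0.7373) = (y-b)^2/(4a) = (-0.7373 - 12)^2/(4*2)
= 162.2388/8 = 20.2799


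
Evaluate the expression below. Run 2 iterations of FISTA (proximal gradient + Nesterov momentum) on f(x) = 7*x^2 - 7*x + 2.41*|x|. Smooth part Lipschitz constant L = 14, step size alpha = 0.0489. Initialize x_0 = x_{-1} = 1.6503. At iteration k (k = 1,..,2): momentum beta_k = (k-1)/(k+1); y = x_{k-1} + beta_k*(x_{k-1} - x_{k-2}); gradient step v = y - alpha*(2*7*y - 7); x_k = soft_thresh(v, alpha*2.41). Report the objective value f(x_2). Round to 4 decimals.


FISTA on f(x) = 7*x^2 - 7*x + 2.41*|x|
L = 14, alpha = 0.0489
Iteration 1: beta = 0.0, y = 1.6503 + 0.0*(1.6503 - 1.6503) = 1.6503
  grad(y) = 16.1042, v = y - alpha*grad = 0.8628
  prox(v) = soft_thresh(0.8628, 0.1178) = 0.745
Iteration 2: beta = 0.3333, y = 0.745 + 0.3333*(0.745 - 1.6503) = 0.4432
  grad(y) = -0.7956, v = y - alpha*grad = 0.4821
  prox(v) = soft_thresh(0.4821, 0.1178) = 0.3642
f(x_2) = 7*0.3642^2 - 7*0.3642 + 2.41*|0.3642| = -0.7432


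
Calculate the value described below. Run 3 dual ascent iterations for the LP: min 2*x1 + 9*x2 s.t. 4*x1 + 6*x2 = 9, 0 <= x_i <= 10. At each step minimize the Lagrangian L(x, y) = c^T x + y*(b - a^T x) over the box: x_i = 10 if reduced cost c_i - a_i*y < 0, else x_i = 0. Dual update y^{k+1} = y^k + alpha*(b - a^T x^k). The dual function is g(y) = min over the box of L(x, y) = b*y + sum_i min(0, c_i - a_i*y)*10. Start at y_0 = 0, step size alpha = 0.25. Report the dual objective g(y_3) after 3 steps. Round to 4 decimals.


Dual ascent for LP: min 2*x1 + 9*x2, 4*x1 + 6*x2 = 9, 0 <= x_i <= 10
Step 1: y^k = 0.0, reduced costs: (2.0, 9.0)
  x^k = (0.0, 0.0), subgradient = b - a^T x = 9.0
  y^{k+1} = 0.0 + 0.25*9.0 = 2.25
Step 2: y^k = 2.25, reduced costs: (-7.0, -4.5)
  x^k = (10.0, 10.0), subgradient = b - a^T x = -91.0
  y^{k+1} = 2.25 + 0.25*-91.0 = -20.5
Step 3: y^k = -20.5, reduced costs: (84.0, 132.0)
  x^k = (0.0, 0.0), subgradient = b - a^T x = 9.0
  y^{k+1} = -20.5 + 0.25*9.0 = -18.25
Dual objective at y_3 = -18.25: reduced costs (75.0, 118.5), box minimizer x = (0.0, 0.0)
g(y_3) = b*y + (c1 - a1*y)*x1 + (c2 - a2*y)*x2 = 9*(-18.25) + 75.0*0.0 + 118.5*0.0 = -164.25 + 0.0 + 0.0 = -164.25


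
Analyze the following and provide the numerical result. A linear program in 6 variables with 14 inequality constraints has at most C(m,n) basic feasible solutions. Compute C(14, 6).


Each vertex corresponds to some choice of n active constraints out of m, so the number of vertices is at most C(m, n) = m! / (n!(m-n)!).
m = 14, n = 6
Numerator: 14 * 13 * 12 * 11 * 10 * 9
Denominator: 6! = 720
C(14, 6) = 3003


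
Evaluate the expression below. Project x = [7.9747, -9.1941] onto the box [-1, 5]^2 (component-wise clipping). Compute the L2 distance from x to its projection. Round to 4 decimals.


Project each component onto [-1, 5].
clip(7.9747) = 5.0, clip(-9.1941) = -1.0
Projection = [5.0, -1.0]
Squared diffs: [8.8488, 67.1433]
Distance = sqrt(75.9921) = 8.7173


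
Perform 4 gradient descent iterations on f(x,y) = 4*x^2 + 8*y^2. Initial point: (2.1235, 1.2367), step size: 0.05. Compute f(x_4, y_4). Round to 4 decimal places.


Gradient descent on f(x,y) = 4*x^2 + 8*y^2.
Starting point: (2.1235, 1.2367), alpha = 0.05
Step 1: grad_x = 2*4*2.1235 = 16.988, grad_y = 2*8*1.2367 = 19.7872
  x_1 = 2.1235 - 0.05*16.988 = 1.2741
  y_1 = 1.2367 - 0.05*19.7872 = 0.2473
Step 2: grad_x = 2*4*1.2741 = 10.1928, grad_y = 2*8*0.2473 = 3.9574
  x_2 = 1.2741 - 0.05*10.1928 = 0.7645
  y_2 = 0.2473 - 0.05*3.9574 = 0.0495
Step 3: grad_x = 2*4*0.7645 = 6.1157, grad_y = 2*8*0.0495 = 0.7915
  x_3 = 0.7645 - 0.05*6.1157 = 0.4587
  y_3 = 0.0495 - 0.05*0.7915 = 0.0099
Step 4: grad_x = 2*4*0.4587 = 3.6694, grad_y = 2*8*0.0099 = 0.1583
  x_4 = 0.4587 - 0.05*3.6694 = 0.2752
  y_4 = 0.0099 - 0.05*0.1583 = 0.002
f(0.2752, 0.002) = 4*0.2752^2 + 8*0.002^2 = 0.303


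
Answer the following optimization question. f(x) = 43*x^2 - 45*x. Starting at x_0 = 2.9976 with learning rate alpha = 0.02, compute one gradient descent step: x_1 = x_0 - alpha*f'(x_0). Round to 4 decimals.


We compute the gradient at x_0 and apply the update.
f'(x) = 86*x - 45
f'(2.9976) = 86*2.9976 - 45 = 212.7936
x_1 = 2.9976 - 0.02*212.7936 = -1.2583


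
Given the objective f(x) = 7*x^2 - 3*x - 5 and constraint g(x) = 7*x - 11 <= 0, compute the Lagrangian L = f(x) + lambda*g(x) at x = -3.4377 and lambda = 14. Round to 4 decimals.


Step 1: Evaluate f(x).
f(-3.4377) = 7*(-3.4377)^2 - 3*(-3.4377) - 5 = 88.0376
Step 2: Evaluate g(x).
g(-3.4377) = 7*-3.4377 - 11 = -35.0639
Step 3: Compute Lagrangian.
L = 88.0376 + 14*-35.0639 = -402.857


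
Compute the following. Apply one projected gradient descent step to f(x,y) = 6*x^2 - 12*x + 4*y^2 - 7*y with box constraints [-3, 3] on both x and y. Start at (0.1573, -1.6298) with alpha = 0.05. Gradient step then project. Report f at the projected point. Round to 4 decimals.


Step 1: Compute gradient at (0.1573, -1.6298).
grad_x = 2*6*0.1573 - 12 = -10.1124
grad_y = 2*4*-1.6298 - 7 = -20.0384
Step 2: Gradient step.
x_raw = 0.1573 - 0.05*-10.1124 = 0.6629
y_raw = -1.6298 - 0.05*-20.0384 = -0.6279
Step 3: Project onto [-3, 3].
x_proj = clip(0.6629) = 0.6629
y_proj = clip(-0.6279) = -0.6279
Step 4: Evaluate f.
f(0.6629, -0.6279) = 0.6538


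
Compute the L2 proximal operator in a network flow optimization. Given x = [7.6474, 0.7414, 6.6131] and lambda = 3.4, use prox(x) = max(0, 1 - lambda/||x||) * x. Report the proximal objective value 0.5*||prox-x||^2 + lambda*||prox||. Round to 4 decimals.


Step 1: Compute ||x||.
||x|| = 10.1373
Step 2: Compute scaling factor.
scale = max(0, 1 - 3.4/10.1373) = 0.6646
Step 3: prox(x) = [5.0825, 0.4927, 4.3951]
||prox(x)|| = 6.7373
Step 4: Proximal objective.
0.5*||prox-x||^2 = 5.78
lambda*||prox|| = 22.9068
Total = 28.6869


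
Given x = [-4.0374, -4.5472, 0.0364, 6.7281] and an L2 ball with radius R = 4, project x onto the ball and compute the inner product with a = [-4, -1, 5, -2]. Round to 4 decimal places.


Step 1: Compute ||x|| (intermediates to 6 decimals).
||x|| = sqrt((-4.0374)^2 + (-4.5472)^2 + 0.0364^2 + 6.7281^2) = 9.068974
Step 2: Project.
Since ||x|| > R, scale = R/||x|| = 4/9.068974 = 0.441064, proj(x) = scale * x
proj(x) = [-1.780752, -2.005606, 0.016055, 2.967523]
Step 3: Dot product.
a^T * proj(x) = -4*(-1.780752) - 1*(-2.005606) + 5*0.016055 - 2*2.967523 = 3.2738


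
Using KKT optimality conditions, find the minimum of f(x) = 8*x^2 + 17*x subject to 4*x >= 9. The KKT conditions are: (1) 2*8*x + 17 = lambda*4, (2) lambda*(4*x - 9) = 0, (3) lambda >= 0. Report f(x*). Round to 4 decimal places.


Step 1: Try lambda = 0 (constraint inactive).
x_unc = -17/(2*8) = -1.0625
Check: 4*-1.0625 = -4.25 < 9 -- violated!
Step 2: Constraint must be active: 4*x = 9
x* = 9/4 = 2.25
lambda = (2*8*2.25 + 17)/4 = 13.25
Step 3: Compute optimal value.
f(x*) = 8*2.25^2 + 17*2.25 = 78.75


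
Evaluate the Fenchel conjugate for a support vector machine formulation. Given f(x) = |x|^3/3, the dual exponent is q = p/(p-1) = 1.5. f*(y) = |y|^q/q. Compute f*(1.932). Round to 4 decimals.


The conjugate exponent q satisfies 1/p + 1/q = 1.
p = 3, so q = 3/(3 - 1) = 1.5
|y|^q = 1.932^1.5 = 2.6854
f*(1.932) = 2.6854 / 1.5 = 1.7903


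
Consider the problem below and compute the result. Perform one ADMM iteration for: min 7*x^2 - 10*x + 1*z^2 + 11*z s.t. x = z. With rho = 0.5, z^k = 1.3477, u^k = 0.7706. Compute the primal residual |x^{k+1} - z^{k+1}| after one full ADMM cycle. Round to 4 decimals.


ADMM iteration with rho = 0.5, z^k = 1.3477, u^k = 0.7706
Step 1: x-update.
Minimize 7*x^2 - 10*x + (0.5/2)*(x - 1.3477 + 0.7706)^2
FOC: (2*7 + 0.5)*x = 10 + 0.5*(1.3477 - 0.7706)
x^{k+1} = 0.7096
Step 2: z-update.
Minimize 1*z^2 + 11*z + (0.5/2)*(0.7096 - z + 0.7706)^2
FOC: (2*1 + 0.5)*z = -11 + 0.5*(0.7096 + 0.7706)
z^{k+1} = -4.104
Step 3: u-update.
u^{k+1} = 0.7706 + 0.7096 + 4.104 = 5.5841
Step 4: Primal residual = |0.7096 + 4.104| = 4.8135


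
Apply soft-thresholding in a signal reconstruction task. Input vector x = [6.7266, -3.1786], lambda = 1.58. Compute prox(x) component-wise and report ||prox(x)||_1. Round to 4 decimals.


Soft-thresholding with lambda = 1.58:
prox(6.7266) = sign(6.7266)*max(|6.7266| - 1.58, 0) = 5.1466
prox(-3.1786) = sign(-3.1786)*max(|-3.1786| - 1.58, 0) = -1.5986
prox(x) = [5.1466, -1.5986]
||prox(x)||_1 = 5.1466 + 1.5986 = 6.7452


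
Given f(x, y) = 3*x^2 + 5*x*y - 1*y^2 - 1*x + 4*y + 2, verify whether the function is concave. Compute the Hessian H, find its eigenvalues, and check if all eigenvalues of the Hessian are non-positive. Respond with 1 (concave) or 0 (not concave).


The Hessian of f(x,y) = 3*x^2 + 5*x*y - 1*y^2 - 1*x + 4*y + 2 is:
H = [[6, 5], [5, -2]]
Trace = 6 - 2 = 4
Determinant = 6*-2 - (5)^2 = -37
Discriminant = (4)^2 - 4*-37 = 164.0
Eigenvalues: lambda_1 = -4.4031, lambda_2 = 8.4031
The function is not concave.

0


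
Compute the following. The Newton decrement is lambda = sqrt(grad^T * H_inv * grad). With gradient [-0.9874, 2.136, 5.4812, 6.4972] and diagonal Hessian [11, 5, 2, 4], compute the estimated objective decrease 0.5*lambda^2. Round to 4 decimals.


Step 1: H is diagonal, so H^(-1) * g = [-0.0898, 0.4272, 2.7406, 1.6243].
Step 2: g^T H^(-1) g = sum_i g_i^2 / H_ii
  = (-0.9874)^2/11 + (2.136)^2/5 + (5.4812)^2/2 + (6.4972)^2/4
  = 0.0886 + 0.9125 + 15.0218 + 10.5534 = 26.5763
Step 3: Objective decrease = 0.5 * g^T H^(-1) g = 13.2882


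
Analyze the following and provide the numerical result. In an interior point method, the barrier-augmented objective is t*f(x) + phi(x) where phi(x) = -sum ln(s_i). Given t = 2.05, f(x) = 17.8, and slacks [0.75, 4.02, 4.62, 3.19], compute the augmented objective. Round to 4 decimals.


Step 1: Compute log-barrier.
ln values: [-0.2877, 1.3913, 1.5304, 1.16]
phi = -(-0.2877 + 1.3913 + 1.5304 + 1.16) = -3.794
Step 2: Compute augmented objective.
t*f(x) = 2.05*17.8 = 36.49
Total = 36.49 - 3.794 = 32.696


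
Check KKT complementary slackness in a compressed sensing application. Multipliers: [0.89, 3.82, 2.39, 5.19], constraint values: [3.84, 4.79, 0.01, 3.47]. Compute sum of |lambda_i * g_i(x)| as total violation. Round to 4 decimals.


KKT complementary slackness check:
lambda_1 * g_1 = 0.89 * 3.84 = 3.4176
lambda_2 * g_2 = 3.82 * 4.79 = 18.2978
lambda_3 * g_3 = 2.39 * 0.01 = 0.0239
lambda_4 * g_4 = 5.19 * 3.47 = 18.0093
Total violation = 3.4176 + 18.2978 + 0.0239 + 18.0093 = 39.7486


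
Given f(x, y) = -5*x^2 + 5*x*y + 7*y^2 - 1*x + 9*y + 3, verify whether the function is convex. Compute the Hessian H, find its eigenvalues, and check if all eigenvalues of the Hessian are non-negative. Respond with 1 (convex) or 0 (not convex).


The Hessian of f(x,y) = -5*x^2 + 5*x*y + 7*y^2 - 1*x + 9*y + 3 is:
H = [[-10, 5], [5, 14]]
Trace = -10 + 14 = 4
Determinant = -10*14 - (5)^2 = -165
Discriminant = (4)^2 - 4*-165 = 676.0
Eigenvalues: lambda_1 = -11.0, lambda_2 = 15.0
The function is not convex.

0


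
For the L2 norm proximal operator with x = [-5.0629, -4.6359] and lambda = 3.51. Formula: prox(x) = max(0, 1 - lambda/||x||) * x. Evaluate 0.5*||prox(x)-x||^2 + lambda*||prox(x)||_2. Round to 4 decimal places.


Step 1: Compute ||x||.
||x|| = 6.8647
Step 2: Compute scaling factor.
scale = max(0, 1 - 3.51/6.8647) = 0.4887
Step 3: prox(x) = [-2.4742, -2.2655]
||prox(x)|| = 3.3547
Step 4: Proximal objective.
0.5*||prox-x||^2 = 6.1601
lambda*||prox|| = 11.775
Total = 17.9352


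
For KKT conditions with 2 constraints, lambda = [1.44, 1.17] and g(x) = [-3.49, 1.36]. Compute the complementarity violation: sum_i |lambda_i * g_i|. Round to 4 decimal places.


KKT complementary slackness check:
lambda_1 * g_1 = 1.44 * -3.49 = -5.0256
lambda_2 * g_2 = 1.17 * 1.36 = 1.5912
Total violation = 5.0256 + 1.5912 = 6.6168


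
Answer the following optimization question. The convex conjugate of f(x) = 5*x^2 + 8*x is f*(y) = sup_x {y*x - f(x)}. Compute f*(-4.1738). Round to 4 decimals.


f*(y) = sup_x {y*x - a*x^2 - b*x} = sup_x {(y-b)*x - a*x^2}
FOC: (y - b) - 2a*x = 0 => x* = (y - b)/(2a)
x* = (-4.1738 - 8)/(2*5) = -1.2174
f*(-4.1738) = (y-b)^2/(4a) = (-4.1738 - 8)^2/(4*5)
= 148.2014/20 = 7.4101


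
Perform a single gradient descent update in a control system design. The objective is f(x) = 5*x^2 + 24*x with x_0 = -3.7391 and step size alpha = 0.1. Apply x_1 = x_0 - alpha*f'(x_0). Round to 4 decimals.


We compute the gradient at x_0 and apply the update.
f'(x) = 10*x + 24
f'(-3.7391) = 10*-3.7391 + 24 = -13.391
x_1 = -3.7391 - 0.1*-13.391 = -2.4


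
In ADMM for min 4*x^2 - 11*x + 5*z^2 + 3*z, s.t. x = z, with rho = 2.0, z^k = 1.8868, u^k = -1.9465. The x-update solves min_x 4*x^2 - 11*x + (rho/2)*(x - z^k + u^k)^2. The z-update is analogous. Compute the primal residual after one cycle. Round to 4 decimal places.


ADMM iteration with rho = 2.0, z^k = 1.8868, u^k = -1.9465
Step 1: x-update.
Minimize 4*x^2 - 11*x + (2.0/2)*(x - 1.8868 - 1.9465)^2
FOC: (2*4 + 2.0)*x = 11 + 2.0*(1.8868 + 1.9465)
x^{k+1} = 1.8667
Step 2: z-update.
Minimize 5*z^2 + 3*z + (2.0/2)*(1.8667 - z - 1.9465)^2
FOC: (2*5 + 2.0)*z = -3 + 2.0*(1.8667 - 1.9465)
z^{k+1} = -0.2633
Step 3: u-update.
u^{k+1} = -1.9465 + 1.8667 + 0.2633 = 0.1835
Step 4: Primal residual = |1.8667 + 0.2633| = 2.13


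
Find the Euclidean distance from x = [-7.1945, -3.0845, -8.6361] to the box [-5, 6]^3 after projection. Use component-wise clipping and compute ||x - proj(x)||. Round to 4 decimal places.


Project each component onto [-5, 6].
clip(-7.1945) = -5.0, clip(-3.0845) = -3.0845, clip(-8.6361) = -5.0
Projection = [-5.0, -3.0845, -5.0]
Squared diffs: [4.8158, 0.0, 13.2212]
Distance = sqrt(18.037) = 4.247


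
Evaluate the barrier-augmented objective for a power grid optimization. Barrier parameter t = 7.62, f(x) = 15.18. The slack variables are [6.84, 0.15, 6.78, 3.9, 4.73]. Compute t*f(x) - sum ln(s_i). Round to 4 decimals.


Step 1: Compute log-barrier.
ln values: [1.9228, -1.8971, 1.914, 1.361, 1.5539]
phi = -(1.9228 - 1.8971 + 1.914 + 1.361 + 1.5539) = -4.8545
Step 2: Compute augmented objective.
t*f(x) = 7.62*15.18 = 115.6716
Total = 115.6716 - 4.8545 = 110.8171


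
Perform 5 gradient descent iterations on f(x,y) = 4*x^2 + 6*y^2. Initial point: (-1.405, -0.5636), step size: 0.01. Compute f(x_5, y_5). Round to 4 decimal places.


Gradient descent on f(x,y) = 4*x^2 + 6*y^2.
Starting point: (-1.405, -0.5636), alpha = 0.01
Step 1: grad_x = 2*4*-1.405 = -11.24, grad_y = 2*6*-0.5636 = -6.7632
  x_1 = -1.405 - 0.01*-11.24 = -1.2926
  y_1 = -0.5636 - 0.01*-6.7632 = -0.496
Step 2: grad_x = 2*4*-1.2926 = -10.3408, grad_y = 2*6*-0.496 = -5.9516
  x_2 = -1.2926 - 0.01*-10.3408 = -1.1892
  y_2 = -0.496 - 0.01*-5.9516 = -0.4365
Step 3: grad_x = 2*4*-1.1892 = -9.5135, grad_y = 2*6*-0.4365 = -5.2374
  x_3 = -1.1892 - 0.01*-9.5135 = -1.0941
  y_3 = -0.4365 - 0.01*-5.2374 = -0.3841
Step 4: grad_x = 2*4*-1.0941 = -8.7525, grad_y = 2*6*-0.3841 = -4.6089
  x_4 = -1.0941 - 0.01*-8.7525 = -1.0065
  y_4 = -0.3841 - 0.01*-4.6089 = -0.338
Step 5: grad_x = 2*4*-1.0065 = -8.0523, grad_y = 2*6*-0.338 = -4.0559
  x_5 = -1.0065 - 0.01*-8.0523 = -0.926
  y_5 = -0.338 - 0.01*-4.0559 = -0.2974
f(-0.926, -0.2974) = 4*(-0.926)^2 + 6*(-0.2974)^2 = 3.9608


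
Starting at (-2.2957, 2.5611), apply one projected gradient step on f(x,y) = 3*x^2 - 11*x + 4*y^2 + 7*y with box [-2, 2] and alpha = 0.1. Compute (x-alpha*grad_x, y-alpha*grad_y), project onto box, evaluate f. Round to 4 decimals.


Step 1: Compute gradient at (-2.2957, 2.5611).
grad_x = 2*3*-2.2957 - 11 = -24.7742
grad_y = 2*4*2.5611 + 7 = 27.4888
Step 2: Gradient step.
x_raw = -2.2957 - 0.1*-24.7742 = 0.1817
y_raw = 2.5611 - 0.1*27.4888 = -0.1878
Step 3: Project onto [-2, 2].
x_proj = clip(0.1817) = 0.1817
y_proj = clip(-0.1878) = -0.1878
Step 4: Evaluate f.
f(0.1817, -0.1878) = -3.0733


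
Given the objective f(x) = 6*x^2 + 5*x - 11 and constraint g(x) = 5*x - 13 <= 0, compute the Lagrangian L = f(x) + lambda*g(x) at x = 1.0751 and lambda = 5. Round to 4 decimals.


Step 1: Evaluate f(x).
f(1.0751) = 6*1.0751^2 + 5*1.0751 - 11 = 1.3105
Step 2: Evaluate g(x).
g(1.0751) = 5*1.0751 - 13 = -7.6245
Step 3: Compute Lagrangian.
L = 1.3105 + 5*-7.6245 = -36.812


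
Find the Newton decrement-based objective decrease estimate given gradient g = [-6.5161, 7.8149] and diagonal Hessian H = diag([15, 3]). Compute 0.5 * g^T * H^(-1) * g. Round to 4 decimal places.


Step 1: H is diagonal, so H^(-1) * g = [-0.4344, 2.605].
Step 2: g^T H^(-1) g = sum_i g_i^2 / H_ii
  = (-6.5161)^2/15 + (7.8149)^2/3
  = 2.8306 + 20.3576 = 23.1882
Step 3: Objective decrease = 0.5 * g^T H^(-1) g = 11.5941


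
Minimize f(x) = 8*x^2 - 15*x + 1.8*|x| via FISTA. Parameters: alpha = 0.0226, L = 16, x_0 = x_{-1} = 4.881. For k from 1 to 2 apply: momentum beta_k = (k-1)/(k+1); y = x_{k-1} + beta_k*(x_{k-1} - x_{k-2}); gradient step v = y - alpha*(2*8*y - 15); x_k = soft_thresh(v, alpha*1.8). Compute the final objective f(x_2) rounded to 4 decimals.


FISTA on f(x) = 8*x^2 - 15*x + 1.8*|x|
L = 16, alpha = 0.0226
Iteration 1: beta = 0.0, y = 4.881 + 0.0*(4.881 - 4.881) = 4.881
  grad(y) = 63.096, v = y - alpha*grad = 3.455
  prox(v) = soft_thresh(3.455, 0.0407) = 3.4144
Iteration 2: beta = 0.3333, y = 3.4144 + 0.3333*(3.4144 - 4.881) = 2.9255
  grad(y) = 31.8075, v = y - alpha*grad = 2.2066
  prox(v) = soft_thresh(2.2066, 0.0407) = 2.1659
f(x_2) = 8*2.1659^2 - 15*2.1659 + 1.8*|2.1659| = 8.9399


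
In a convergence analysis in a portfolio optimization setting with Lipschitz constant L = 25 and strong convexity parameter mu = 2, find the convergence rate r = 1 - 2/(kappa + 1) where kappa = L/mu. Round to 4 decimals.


Step 1: Compute the condition number.
kappa = L/mu = 25/2 = 12.5
Step 2: Compute the convergence rate.
r = 1 - 2/(kappa + 1) = 1 - 2*mu/(L + mu) = (L - mu)/(L + mu) = 23/27 = 0.8519


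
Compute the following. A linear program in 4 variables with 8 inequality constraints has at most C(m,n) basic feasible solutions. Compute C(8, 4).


Each vertex corresponds to some choice of n active constraints out of m, so the number of vertices is at most C(m, n) = m! / (n!(m-n)!).
m = 8, n = 4
Numerator: 8 * 7 * 6 * 5
Denominator: 4! = 24
C(8, 4) = 70


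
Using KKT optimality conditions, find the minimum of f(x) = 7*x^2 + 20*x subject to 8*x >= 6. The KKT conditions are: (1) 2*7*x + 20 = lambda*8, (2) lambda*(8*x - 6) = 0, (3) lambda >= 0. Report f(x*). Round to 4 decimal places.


Step 1: Try lambda = 0 (constraint inactive).
x_unc = -20/(2*7) = -1.4286
Check: 8*-1.4286 = -11.4288 < 6 -- violated!
Step 2: Constraint must be active: 8*x = 6
x* = 6/8 = 0.75
lambda = (2*7*0.75 + 20)/8 = 3.8125
Step 3: Compute optimal value.
f(x*) = 7*0.75^2 + 20*0.75 = 18.9375


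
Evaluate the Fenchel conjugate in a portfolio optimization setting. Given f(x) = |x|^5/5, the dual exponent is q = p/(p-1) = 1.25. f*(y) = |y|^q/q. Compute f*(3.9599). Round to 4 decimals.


The conjugate exponent q satisfies 1/p + 1/q = 1.
p = 5, so q = 5/(5 - 1) = 1.25
|y|^q = 3.9599^1.25 = 5.5861
f*(3.9599) = 5.5861 / 1.25 = 4.4688


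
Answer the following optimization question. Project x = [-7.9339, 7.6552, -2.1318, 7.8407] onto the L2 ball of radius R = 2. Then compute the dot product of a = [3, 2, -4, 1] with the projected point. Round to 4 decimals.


Step 1: Compute ||x|| (intermediates to 6 decimals).
||x|| = sqrt((-7.9339)^2 + 7.6552^2 + (-2.1318)^2 + 7.8407^2) = 13.69562
Step 2: Project.
Since ||x|| > R, scale = R/||x|| = 2/13.69562 = 0.146032, proj(x) = scale * x
proj(x) = [-1.158603, 1.117904, -0.311311, 1.144993]
Step 3: Dot product.
a^T * proj(x) = 3*(-1.158603) + 2*1.117904 - 4*(-0.311311) + 1*1.144993 = 1.1502


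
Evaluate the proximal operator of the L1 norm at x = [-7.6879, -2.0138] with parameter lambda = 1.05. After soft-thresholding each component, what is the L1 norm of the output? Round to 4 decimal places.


Soft-thresholding with lambda = 1.05:
prox(-7.6879) = sign(-7.6879)*max(|-7.6879| - 1.05, 0) = -6.6379
prox(-2.0138) = sign(-2.0138)*max(|-2.0138| - 1.05, 0) = -0.9638
prox(x) = [-6.6379, -0.9638]
||prox(x)||_1 = 6.6379 + 0.9638 = 7.6017


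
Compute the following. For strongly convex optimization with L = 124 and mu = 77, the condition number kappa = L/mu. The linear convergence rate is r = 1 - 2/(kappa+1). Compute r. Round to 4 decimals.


Step 1: Compute the condition number.
kappa = L/mu = 124/77 = 1.6104
Step 2: Compute the convergence rate.
r = 1 - 2/(kappa + 1) = 1 - 2*mu/(L + mu) = (L - mu)/(L + mu) = 47/201 = 0.2338


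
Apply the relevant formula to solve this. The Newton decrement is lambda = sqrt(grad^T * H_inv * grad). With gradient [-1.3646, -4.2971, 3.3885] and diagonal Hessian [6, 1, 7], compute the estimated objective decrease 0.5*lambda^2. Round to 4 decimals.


Step 1: H is diagonal, so H^(-1) * g = [-0.2274, -4.2971, 0.4841].
Step 2: g^T H^(-1) g = sum_i g_i^2 / H_ii
  = (-1.3646)^2/6 + (-4.2971)^2/1 + (3.3885)^2/7
  = 0.3104 + 18.4651 + 1.6403 = 20.4157
Step 3: Objective decrease = 0.5 * g^T H^(-1) g = 10.2078


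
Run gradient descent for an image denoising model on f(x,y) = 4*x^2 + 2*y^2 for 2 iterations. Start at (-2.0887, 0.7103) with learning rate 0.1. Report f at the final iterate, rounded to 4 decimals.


Gradient descent on f(x,y) = 4*x^2 + 2*y^2.
Starting point: (-2.0887, 0.7103), alpha = 0.1
Step 1: grad_x = 2*4*-2.0887 = -16.7096, grad_y = 2*2*0.7103 = 2.8412
  x_1 = -2.0887 - 0.1*-16.7096 = -0.4177
  y_1 = 0.7103 - 0.1*2.8412 = 0.4262
Step 2: grad_x = 2*4*-0.4177 = -3.3419, grad_y = 2*2*0.4262 = 1.7047
  x_2 = -0.4177 - 0.1*-3.3419 = -0.0835
  y_2 = 0.4262 - 0.1*1.7047 = 0.2557
f(-0.0835, 0.2557) = 4*(-0.0835)^2 + 2*0.2557^2 = 0.1587


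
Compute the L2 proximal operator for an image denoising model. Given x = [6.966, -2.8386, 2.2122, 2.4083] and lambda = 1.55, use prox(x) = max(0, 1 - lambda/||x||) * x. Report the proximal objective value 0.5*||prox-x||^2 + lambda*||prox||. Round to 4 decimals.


Step 1: Compute ||x||.
||x|| = 8.2022
Step 2: Compute scaling factor.
scale = max(0, 1 - 1.55/8.2022) = 0.811
Step 3: prox(x) = [5.6496, -2.3022, 1.7942, 1.9532]
||prox(x)|| = 6.6522
Step 4: Proximal objective.
0.5*||prox-x||^2 = 1.2013
lambda*||prox|| = 10.3109
Total = 11.5122


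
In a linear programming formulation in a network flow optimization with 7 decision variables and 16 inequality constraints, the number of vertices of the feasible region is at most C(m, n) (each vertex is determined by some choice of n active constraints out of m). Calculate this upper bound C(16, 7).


Each vertex corresponds to some choice of n active constraints out of m, so the number of vertices is at most C(m, n) = m! / (n!(m-n)!).
m = 16, n = 7
Numerator: 16 * 15 * 14 * 13 * 12 * 11 * 10
Denominator: 7! = 5040
C(16, 7) = 11440


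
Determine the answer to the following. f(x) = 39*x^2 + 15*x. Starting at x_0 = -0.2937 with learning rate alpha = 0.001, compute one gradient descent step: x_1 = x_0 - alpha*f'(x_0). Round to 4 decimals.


We compute the gradient at x_0 and apply the update.
f'(x) = 78*x + 15
f'(-0.2937) = 78*-0.2937 + 15 = -7.9086
x_1 = -0.2937 - 0.001*-7.9086 = -0.2858


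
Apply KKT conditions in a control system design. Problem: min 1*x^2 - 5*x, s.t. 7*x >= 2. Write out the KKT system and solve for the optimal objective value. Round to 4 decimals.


Step 1: Try lambda = 0 (constraint inactive).
Stationarity: 2*1*x - 5 = 0
x* = 5/(2*1) = 2.5
Check constraint: 7*2.5 = 17.5 >= 2 -- satisfied.
Step 2: Compute optimal value.
f(x*) = 1*2.5^2 - 5*2.5 = -6.25


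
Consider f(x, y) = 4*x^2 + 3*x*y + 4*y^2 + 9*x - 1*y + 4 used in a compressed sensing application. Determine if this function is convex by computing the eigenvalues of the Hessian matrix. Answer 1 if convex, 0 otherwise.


The Hessian of f(x,y) = 4*x^2 + 3*x*y + 4*y^2 + 9*x - 1*y + 4 is:
H = [[8, 3], [3, 8]]
Trace = 8 + 8 = 16
Determinant = 8*8 - (3)^2 = 55
Discriminant = (16)^2 - 4*55 = 36.0
Eigenvalues: lambda_1 = 5.0, lambda_2 = 11.0
The function is convex.

1


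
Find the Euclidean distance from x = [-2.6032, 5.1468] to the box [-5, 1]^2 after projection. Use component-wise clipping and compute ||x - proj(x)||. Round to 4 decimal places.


Project each component onto [-5, 1].
clip(-2.6032) = -2.6032, clip(5.1468) = 1.0
Projection = [-2.6032, 1.0]
Squared diffs: [0.0, 17.196]
Distance = sqrt(17.196) = 4.1468


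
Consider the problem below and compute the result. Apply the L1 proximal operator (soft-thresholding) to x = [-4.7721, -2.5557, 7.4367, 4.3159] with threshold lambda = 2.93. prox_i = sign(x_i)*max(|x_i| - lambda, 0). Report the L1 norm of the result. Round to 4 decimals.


Soft-thresholding with lambda = 2.93:
prox(-4.7721) = sign(-4.7721)*max(|-4.7721| - 2.93, 0) = -1.8421
prox(-2.5557) = sign(-2.5557)*max(|-2.5557| - 2.93, 0) = 0.0
prox(7.4367) = sign(7.4367)*max(|7.4367| - 2.93, 0) = 4.5067
prox(4.3159) = sign(4.3159)*max(|4.3159| - 2.93, 0) = 1.3859
prox(x) = [-1.8421, 0.0, 4.5067, 1.3859]
||prox(x)||_1 = 1.8421 + 0.0 + 4.5067 + 1.3859 = 7.7347


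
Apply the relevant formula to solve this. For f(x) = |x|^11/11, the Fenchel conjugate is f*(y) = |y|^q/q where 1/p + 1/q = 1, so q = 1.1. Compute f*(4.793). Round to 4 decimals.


The conjugate exponent q satisfies 1/p + 1/q = 1.
p = 11, so q = 11/(11 - 1) = 1.1
|y|^q = 4.793^1.1 = 5.6062
f*(4.793) = 5.6062 / 1.1 = 5.0965


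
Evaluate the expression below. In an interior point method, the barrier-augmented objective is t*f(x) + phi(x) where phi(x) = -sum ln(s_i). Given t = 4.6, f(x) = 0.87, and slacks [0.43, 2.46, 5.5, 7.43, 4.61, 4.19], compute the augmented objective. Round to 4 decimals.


Step 1: Compute log-barrier.
ln values: [-0.844, 0.9002, 1.7047, 2.0055, 1.5282, 1.4327]
phi = -(-0.844 + 0.9002 + 1.7047 + 2.0055 + 1.5282 + 1.4327) = -6.7274
Step 2: Compute augmented objective.
t*f(x) = 4.6*0.87 = 4.002
Total = 4.002 - 6.7274 = -2.7254


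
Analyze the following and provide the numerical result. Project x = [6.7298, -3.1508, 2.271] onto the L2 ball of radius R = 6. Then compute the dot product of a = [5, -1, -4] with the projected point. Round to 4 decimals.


Step 1: Compute ||x|| (intermediates to 6 decimals).
||x|| = sqrt(6.7298^2 + (-3.1508)^2 + 2.271^2) = 7.770147
Step 2: Project.
Since ||x|| > R, scale = R/||x|| = 6/7.770147 = 0.772186, proj(x) = scale * x
proj(x) = [5.196657, -2.433004, 1.753634]
Step 3: Dot product.
a^T * proj(x) = 5*5.196657 - 1*(-2.433004) - 4*1.753634 = 21.4018


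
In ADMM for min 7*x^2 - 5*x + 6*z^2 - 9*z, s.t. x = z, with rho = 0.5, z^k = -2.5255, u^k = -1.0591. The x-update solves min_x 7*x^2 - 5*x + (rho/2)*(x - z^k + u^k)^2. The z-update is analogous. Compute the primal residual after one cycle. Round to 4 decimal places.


ADMM iteration with rho = 0.5, z^k = -2.5255, u^k = -1.0591
Step 1: x-update.
Minimize 7*x^2 - 5*x + (0.5/2)*(x + 2.5255 - 1.0591)^2
FOC: (2*7 + 0.5)*x = 5 + 0.5*(-2.5255 + 1.0591)
x^{k+1} = 0.2943
Step 2: z-update.
Minimize 6*z^2 - 9*z + (0.5/2)*(0.2943 - z - 1.0591)^2
FOC: (2*6 + 0.5)*z = 9 + 0.5*(0.2943 - 1.0591)
z^{k+1} = 0.6894
Step 3: u-update.
u^{k+1} = -1.0591 + 0.2943 - 0.6894 = -1.4542
Step 4: Primal residual = |0.2943 - 0.6894| = 0.3951


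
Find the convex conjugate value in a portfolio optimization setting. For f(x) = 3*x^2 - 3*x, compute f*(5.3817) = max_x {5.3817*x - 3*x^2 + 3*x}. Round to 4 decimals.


f*(y) = sup_x {y*x - a*x^2 - b*x} = sup_x {(y-b)*x - a*x^2}
FOC: (y - b) - 2a*x = 0 => x* = (y - b)/(2a)
x* = (5.3817 + 3)/(2*3) = 1.397
f*(5.3817) = (y-b)^2/(4a) = (5.3817 + 3)^2/(4*3)
= 70.2529/12 = 5.8544


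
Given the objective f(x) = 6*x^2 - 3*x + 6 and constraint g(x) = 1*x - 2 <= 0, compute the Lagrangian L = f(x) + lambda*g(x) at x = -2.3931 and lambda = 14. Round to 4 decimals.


Step 1: Evaluate f(x).
f(-2.3931) = 6*(-2.3931)^2 - 3*(-2.3931) + 6 = 47.5409
Step 2: Evaluate g(x).
g(-2.3931) = 1*-2.3931 - 2 = -4.3931
Step 3: Compute Lagrangian.
L = 47.5409 + 14*-4.3931 = -13.9625


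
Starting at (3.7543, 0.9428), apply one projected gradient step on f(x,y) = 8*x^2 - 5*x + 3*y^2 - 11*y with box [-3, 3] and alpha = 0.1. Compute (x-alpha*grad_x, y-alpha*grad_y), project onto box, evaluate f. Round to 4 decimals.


Step 1: Compute gradient at (3.7543, 0.9428).
grad_x = 2*8*3.7543 - 5 = 55.0688
grad_y = 2*3*0.9428 - 11 = -5.3432
Step 2: Gradient step.
x_raw = 3.7543 - 0.1*55.0688 = -1.7526
y_raw = 0.9428 - 0.1*-5.3432 = 1.4771
Step 3: Project onto [-3, 3].
x_proj = clip(-1.7526) = -1.7526
y_proj = clip(1.4771) = 1.4771
Step 4: Evaluate f.
f(-1.7526, 1.4771) = 23.6325


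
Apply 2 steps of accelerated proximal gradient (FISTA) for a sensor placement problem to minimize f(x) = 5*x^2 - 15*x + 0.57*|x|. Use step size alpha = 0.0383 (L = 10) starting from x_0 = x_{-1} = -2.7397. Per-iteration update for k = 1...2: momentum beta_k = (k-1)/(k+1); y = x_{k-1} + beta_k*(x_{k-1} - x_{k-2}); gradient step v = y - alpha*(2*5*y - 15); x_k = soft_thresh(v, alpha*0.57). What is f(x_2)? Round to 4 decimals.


FISTA on f(x) = 5*x^2 - 15*x + 0.57*|x|
L = 10, alpha = 0.0383
Iteration 1: beta = 0.0, y = -2.7397 + 0.0*(-2.7397 + 2.7397) = -2.7397
  grad(y) = -42.397, v = y - alpha*grad = -1.1159
  prox(v) = soft_thresh(-1.1159, 0.0218) = -1.0941
Iteration 2: beta = 0.3333, y = -1.0941 + 0.3333*(-1.0941 + 2.7397) = -0.5455
  grad(y) = -20.4552, v = y - alpha*grad = 0.2379
  prox(v) = soft_thresh(0.2379, 0.0218) = 0.2161
f(x_2) = 5*0.2161^2 - 15*0.2161 + 0.57*|0.2161| = -2.8846


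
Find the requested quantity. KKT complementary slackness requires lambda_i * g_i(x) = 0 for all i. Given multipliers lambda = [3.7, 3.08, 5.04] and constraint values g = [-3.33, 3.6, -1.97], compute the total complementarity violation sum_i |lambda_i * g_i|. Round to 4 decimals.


KKT complementary slackness check:
lambda_1 * g_1 = 3.7 * -3.33 = -12.321
lambda_2 * g_2 = 3.08 * 3.6 = 11.088
lambda_3 * g_3 = 5.04 * -1.97 = -9.9288
Total violation = 12.321 + 11.088 + 9.9288 = 33.3378


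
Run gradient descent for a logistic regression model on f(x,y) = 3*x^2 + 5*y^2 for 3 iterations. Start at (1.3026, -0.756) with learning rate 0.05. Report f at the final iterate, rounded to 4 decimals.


Gradient descent on f(x,y) = 3*x^2 + 5*y^2.
Starting point: (1.3026, -0.756), alpha = 0.05
Step 1: grad_x = 2*3*1.3026 = 7.8156, grad_y = 2*5*-0.756 = -7.56
  x_1 = 1.3026 - 0.05*7.8156 = 0.9118
  y_1 = -0.756 - 0.05*-7.56 = -0.378
Step 2: grad_x = 2*3*0.9118 = 5.4709, grad_y = 2*5*-0.378 = -3.78
  x_2 = 0.9118 - 0.05*5.4709 = 0.6383
  y_2 = -0.378 - 0.05*-3.78 = -0.189
Step 3: grad_x = 2*3*0.6383 = 3.8296, grad_y = 2*5*-0.189 = -1.89
  x_3 = 0.6383 - 0.05*3.8296 = 0.4468
  y_3 = -0.189 - 0.05*-1.89 = -0.0945
f(0.4468, -0.0945) = 3*0.4468^2 + 5*(-0.0945)^2 = 0.6435


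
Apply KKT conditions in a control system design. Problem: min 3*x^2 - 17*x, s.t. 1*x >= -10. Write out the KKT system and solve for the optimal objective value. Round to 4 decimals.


Step 1: Try lambda = 0 (constraint inactive).
Stationarity: 2*3*x - 17 = 0
x* = 17/(2*3) = 17/6 = 2.8333 (rounded; the exact value 17/6 is used below)
Check constraint: 1*2.8333 = 2.8333 >= -10 -- satisfied.
Step 2: Compute optimal value.
f(x*) = 3*(17/6)^2 - 17*(17/6) = -24.0833


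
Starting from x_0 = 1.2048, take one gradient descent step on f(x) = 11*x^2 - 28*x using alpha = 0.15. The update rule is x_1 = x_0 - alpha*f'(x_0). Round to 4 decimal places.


We compute the gradient at x_0 and apply the update.
f'(x) = 22*x - 28
f'(1.2048) = 22*1.2048 - 28 = -1.4944
x_1 = 1.2048 - 0.15*-1.4944 = 1.429


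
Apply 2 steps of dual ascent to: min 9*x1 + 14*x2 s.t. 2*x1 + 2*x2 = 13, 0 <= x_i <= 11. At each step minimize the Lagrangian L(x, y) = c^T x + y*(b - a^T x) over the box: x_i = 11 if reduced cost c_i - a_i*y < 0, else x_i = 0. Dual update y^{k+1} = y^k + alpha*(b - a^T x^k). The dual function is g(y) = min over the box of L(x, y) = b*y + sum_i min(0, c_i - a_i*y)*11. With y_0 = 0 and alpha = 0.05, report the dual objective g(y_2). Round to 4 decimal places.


Dual ascent for LP: min 9*x1 + 14*x2, 2*x1 + 2*x2 = 13, 0 <= x_i <= 11
Step 1: y^k = 0.0, reduced costs: (9.0, 14.0)
  x^k = (0.0, 0.0), subgradient = b - a^T x = 13.0
  y^{k+1} = 0.0 + 0.05*13.0 = 0.65
Step 2: y^k = 0.65, reduced costs: (7.7, 12.7)
  x^k = (0.0, 0.0), subgradient = b - a^T x = 13.0
  y^{k+1} = 0.65 + 0.05*13.0 = 1.3
Dual objective at y_2 = 1.3: reduced costs (6.4, 11.4), box minimizer x = (0.0, 0.0)
g(y_2) = b*y + (c1 - a1*y)*x1 + (c2 - a2*y)*x2 = 13*1.3 + 6.4*0.0 + 11.4*0.0 = 16.9 + 0.0 + 0.0 = 16.9


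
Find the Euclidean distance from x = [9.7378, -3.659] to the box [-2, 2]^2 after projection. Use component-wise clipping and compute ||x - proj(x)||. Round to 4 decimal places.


Project each component onto [-2, 2].
clip(9.7378) = 2.0, clip(-3.659) = -2.0
Projection = [2.0, -2.0]
Squared diffs: [59.8735, 2.7523]
Distance = sqrt(62.6258) = 7.9136


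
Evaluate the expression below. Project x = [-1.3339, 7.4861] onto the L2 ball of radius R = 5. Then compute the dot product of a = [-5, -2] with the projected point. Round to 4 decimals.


Step 1: Compute ||x|| (intermediates to 6 decimals).
||x|| = sqrt((-1.3339)^2 + 7.4861^2) = 7.604011
Step 2: Project.
Since ||x|| > R, scale = R/||x|| = 5/7.604011 = 0.657548, proj(x) = scale * x
proj(x) = [-0.877103, 4.92247]
Step 3: Dot product.
a^T * proj(x) = -5*(-0.877103) - 2*4.92247 = -5.4594


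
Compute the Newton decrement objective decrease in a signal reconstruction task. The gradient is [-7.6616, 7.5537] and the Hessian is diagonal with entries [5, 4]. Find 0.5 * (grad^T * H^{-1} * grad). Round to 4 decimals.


Step 1: H is diagonal, so H^(-1) * g = [-1.5323, 1.8884].
Step 2: g^T H^(-1) g = sum_i g_i^2 / H_ii
  = (-7.6616)^2/5 + (7.5537)^2/4
  = 11.74 + 14.2646 = 26.0046
Step 3: Objective decrease = 0.5 * g^T H^(-1) g = 13.0023


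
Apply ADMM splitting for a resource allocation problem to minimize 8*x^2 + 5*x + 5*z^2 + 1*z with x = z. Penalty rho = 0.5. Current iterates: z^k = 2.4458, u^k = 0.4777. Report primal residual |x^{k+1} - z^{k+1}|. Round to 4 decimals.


ADMM iteration with rho = 0.5, z^k = 2.4458, u^k = 0.4777
Step 1: x-update.
Minimize 8*x^2 + 5*x + (0.5/2)*(x - 2.4458 + 0.4777)^2
FOC: (2*8 + 0.5)*x = -5 + 0.5*(2.4458 - 0.4777)
x^{k+1} = -0.2434
Step 2: z-update.
Minimize 5*z^2 + 1*z + (0.5/2)*(-0.2434 - z + 0.4777)^2
FOC: (2*5 + 0.5)*z = -1 + 0.5*(-0.2434 + 0.4777)
z^{k+1} = -0.0841
Step 3: u-update.
u^{k+1} = 0.4777 - 0.2434 + 0.0841 = 0.3184
Step 4: Primal residual = |-0.2434 + 0.0841| = 0.1593


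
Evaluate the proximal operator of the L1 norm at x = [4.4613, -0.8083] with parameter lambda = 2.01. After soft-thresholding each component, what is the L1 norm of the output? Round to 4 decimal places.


Soft-thresholding with lambda = 2.01:
prox(4.4613) = sign(4.4613)*max(|4.4613| - 2.01, 0) = 2.4513
prox(-0.8083) = sign(-0.8083)*max(|-0.8083| - 2.01, 0) = 0.0
prox(x) = [2.4513, 0.0]
||prox(x)||_1 = 2.4513 + 0.0 = 2.4513


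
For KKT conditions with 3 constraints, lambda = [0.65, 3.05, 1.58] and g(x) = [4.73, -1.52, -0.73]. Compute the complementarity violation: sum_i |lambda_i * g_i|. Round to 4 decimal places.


KKT complementary slackness check:
lambda_1 * g_1 = 0.65 * 4.73 = 3.0745
lambda_2 * g_2 = 3.05 * -1.52 = -4.636
lambda_3 * g_3 = 1.58 * -0.73 = -1.1534
Total violation = 3.0745 + 4.636 + 1.1534 = 8.8639


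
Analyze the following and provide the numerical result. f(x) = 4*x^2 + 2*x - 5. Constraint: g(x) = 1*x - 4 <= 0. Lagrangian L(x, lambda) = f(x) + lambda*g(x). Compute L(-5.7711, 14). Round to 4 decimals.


Step 1: Evaluate f(x).
f(-5.7711) = 4*(-5.7711)^2 + 2*(-5.7711) - 5 = 116.6802
Step 2: Evaluate g(x).
g(-5.7711) = 1*-5.7711 - 4 = -9.7711
Step 3: Compute Lagrangian.
L = 116.6802 + 14*-9.7711 = -20.1152


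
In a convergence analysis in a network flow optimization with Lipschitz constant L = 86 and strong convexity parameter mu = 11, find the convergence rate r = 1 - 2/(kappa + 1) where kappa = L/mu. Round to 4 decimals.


Step 1: Compute the condition number.
kappa = L/mu = 86/11 = 7.8182
Step 2: Compute the convergence rate.
r = 1 - 2/(kappa + 1) = 1 - 2*mu/(L + mu) = (L - mu)/(L + mu) = 75/97 = 0.7732


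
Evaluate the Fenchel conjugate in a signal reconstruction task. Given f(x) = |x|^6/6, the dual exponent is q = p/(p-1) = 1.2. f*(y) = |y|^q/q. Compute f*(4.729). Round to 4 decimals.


The conjugate exponent q satisfies 1/p + 1/q = 1.
p = 6, so q = 6/(6 - 1) = 1.2
|y|^q = 4.729^1.2 = 6.4524
f*(4.729) = 6.4524 / 1.2 = 5.377


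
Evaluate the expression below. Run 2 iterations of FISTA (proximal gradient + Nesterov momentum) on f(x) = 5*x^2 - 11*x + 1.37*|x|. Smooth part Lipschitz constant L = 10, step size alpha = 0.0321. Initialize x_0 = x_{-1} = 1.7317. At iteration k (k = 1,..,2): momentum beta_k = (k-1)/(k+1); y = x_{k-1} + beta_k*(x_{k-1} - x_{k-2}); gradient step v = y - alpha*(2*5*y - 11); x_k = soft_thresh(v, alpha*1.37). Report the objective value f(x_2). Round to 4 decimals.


FISTA on f(x) = 5*x^2 - 11*x + 1.37*|x|
L = 10, alpha = 0.0321
Iteration 1: beta = 0.0, y = 1.7317 + 0.0*(1.7317 - 1.7317) = 1.7317
  grad(y) = 6.317, v = y - alpha*grad = 1.5289
  prox(v) = soft_thresh(1.5289, 0.044) = 1.4849
Iteration 2: beta = 0.3333, y = 1.4849 + 0.3333*(1.4849 - 1.7317) = 1.4027
  grad(y) = 3.027, v = y - alpha*grad = 1.3055
  prox(v) = soft_thresh(1.3055, 0.044) = 1.2616
f(x_2) = 5*1.2616^2 - 11*1.2616 + 1.37*|1.2616| = -4.1912


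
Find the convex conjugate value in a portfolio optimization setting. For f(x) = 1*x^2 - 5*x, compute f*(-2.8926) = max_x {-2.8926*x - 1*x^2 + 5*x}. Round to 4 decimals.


f*(y) = sup_x {y*x - a*x^2 - b*x} = sup_x {(y-b)*x - a*x^2}
FOC: (y - b) - 2a*x = 0 => x* = (y - b)/(2a)
x* = (-2.8926 + 5)/(2*1) = 1.0537
f*(-2.8926) = (y-b)^2/(4a) = (-2.8926 + 5)^2/(4*1)
= 4.4411/4 = 1.1103


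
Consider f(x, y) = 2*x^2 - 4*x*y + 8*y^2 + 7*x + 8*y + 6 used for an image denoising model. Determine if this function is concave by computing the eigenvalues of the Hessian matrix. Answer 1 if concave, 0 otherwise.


The Hessian of f(x,y) = 2*x^2 - 4*x*y + 8*y^2 + 7*x + 8*y + 6 is:
H = [[4, -4], [-4, 16]]
Trace = 4 + 16 = 20
Determinant = 4*16 - (-4)^2 = 48
Discriminant = (20)^2 - 4*48 = 208.0
Eigenvalues: lambda_1 = 2.7889, lambda_2 = 17.2111
The function is not concave.

0


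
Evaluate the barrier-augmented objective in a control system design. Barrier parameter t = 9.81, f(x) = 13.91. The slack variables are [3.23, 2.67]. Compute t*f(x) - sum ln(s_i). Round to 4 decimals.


Step 1: Compute log-barrier.
ln values: [1.1725, 0.9821]
phi = -(1.1725 + 0.9821) = -2.1546
Step 2: Compute augmented objective.
t*f(x) = 9.81*13.91 = 136.4571
Total = 136.4571 - 2.1546 = 134.3025


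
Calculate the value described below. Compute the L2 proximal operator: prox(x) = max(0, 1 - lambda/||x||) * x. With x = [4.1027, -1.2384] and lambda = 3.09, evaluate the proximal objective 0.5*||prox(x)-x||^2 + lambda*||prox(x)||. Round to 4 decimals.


Step 1: Compute ||x||.
||x|| = 4.2855
Step 2: Compute scaling factor.
scale = max(0, 1 - 3.09/4.2855) = 0.279
Step 3: prox(x) = [1.1445, -0.3455]
||prox(x)|| = 1.1955
Step 4: Proximal objective.
0.5*||prox-x||^2 = 4.7741
lambda*||prox|| = 3.6941
Total = 8.4682


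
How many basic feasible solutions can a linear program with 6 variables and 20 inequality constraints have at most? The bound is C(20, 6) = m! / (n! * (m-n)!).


Each vertex corresponds to some choice of n active constraints out of m, so the number of vertices is at most C(m, n) = m! / (n!(m-n)!).
m = 20, n = 6
Numerator: 20 * 19 * 18 * 17 * 16 * 15
Denominator: 6! = 720
C(20, 6) = 38760
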